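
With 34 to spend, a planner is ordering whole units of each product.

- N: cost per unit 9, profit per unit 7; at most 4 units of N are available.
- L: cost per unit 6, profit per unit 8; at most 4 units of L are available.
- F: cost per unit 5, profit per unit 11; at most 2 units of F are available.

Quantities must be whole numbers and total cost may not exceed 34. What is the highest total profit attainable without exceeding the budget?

F has the best ratio (11/5); taking only F gives at most 2×11 = 22 (stopped by the supply cap of 2).
Mixing does better — 4×L and 2×F: cost 34 ≤ 34, profit 4·8 + 2·11 = 54.

54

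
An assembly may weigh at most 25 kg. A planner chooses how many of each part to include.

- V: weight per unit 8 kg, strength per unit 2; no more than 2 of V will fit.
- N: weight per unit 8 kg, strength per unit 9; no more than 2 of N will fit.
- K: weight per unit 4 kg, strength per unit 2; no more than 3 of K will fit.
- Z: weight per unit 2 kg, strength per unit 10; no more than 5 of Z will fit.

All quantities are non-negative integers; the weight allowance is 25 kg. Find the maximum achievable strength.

61

Take 1×N, 1×K, and 5×Z: weight 22 ≤ 25, strength 1·9 + 1·2 + 5·10 = 61.
Z has the best ratio (10/2) and is taken to its limit of 5; remaining capacity is filled optimally with the others.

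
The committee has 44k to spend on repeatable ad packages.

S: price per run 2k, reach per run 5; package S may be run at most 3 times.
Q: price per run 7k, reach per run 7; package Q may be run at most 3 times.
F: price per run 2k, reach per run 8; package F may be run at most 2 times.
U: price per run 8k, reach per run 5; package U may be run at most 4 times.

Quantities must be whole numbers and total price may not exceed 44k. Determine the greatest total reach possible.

This is a bounded integer knapsack.
3×S, 2×Q, 2×F, and 2×U: price 40 ≤ 44, reach 3·5 + 2·7 + 2·8 + 2·5 = 55.
3×S, 3×Q, 2×F, and 1×U: price 39 ≤ 44, reach 3·5 + 3·7 + 2·8 + 1·5 = 57.
Best is 57.

57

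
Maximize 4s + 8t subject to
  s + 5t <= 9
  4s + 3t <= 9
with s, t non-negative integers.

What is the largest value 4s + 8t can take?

Relaxing integrality, the LP optimum is 16.94 at (s,t) = (1.06, 1.59), which is not an integer point.
(s,t)=(1,1): 1·1+5·1=6≤9, 4·1+3·1=7≤9, objective 12.
(s,t)=(0,1): 1·0+5·1=5≤9, 4·0+3·1=3≤9, objective 8.
The best lattice point is (1,1), giving 12.

12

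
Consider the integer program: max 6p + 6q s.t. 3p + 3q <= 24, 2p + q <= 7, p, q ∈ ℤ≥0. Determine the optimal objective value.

(p,q)=(0,7): 3·0+3·7=21≤24, 2·0+1·7=7≤7, objective 42.
(p,q)=(0,6): 3·0+3·6=18≤24, 2·0+1·6=6≤7, objective 36.
Maximum is 42 at (p,q)=(0,7).

42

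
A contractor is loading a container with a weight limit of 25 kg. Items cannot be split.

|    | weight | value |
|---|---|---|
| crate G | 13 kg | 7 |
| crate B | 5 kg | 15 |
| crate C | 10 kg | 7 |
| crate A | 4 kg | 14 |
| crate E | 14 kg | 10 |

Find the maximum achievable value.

crate B + crate A + crate E: weight 5 + 4 + 14 = 23 ≤ 25, value 15 + 14 + 10 = 39.
crate B + crate C + crate A: weight 5 + 10 + 4 = 19 ≤ 25, value 15 + 7 + 14 = 36.
Best is crate B, crate A, and crate E with total value 39.

39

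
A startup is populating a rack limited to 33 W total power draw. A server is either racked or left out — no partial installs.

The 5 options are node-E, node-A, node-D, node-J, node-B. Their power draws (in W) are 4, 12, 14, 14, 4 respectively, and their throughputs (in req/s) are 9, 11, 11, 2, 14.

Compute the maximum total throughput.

node-E + node-D + node-B: power draw 4 + 14 + 4 = 22 ≤ 33, throughput 9 + 11 + 14 = 34.
node-A + node-D + node-B: power draw 12 + 14 + 4 = 30 ≤ 33, throughput 11 + 11 + 14 = 36.
node-E + node-A + node-B: power draw 4 + 12 + 4 = 20 ≤ 33, throughput 9 + 11 + 14 = 34.
Best is node-A, node-D, and node-B with total throughput 36.

36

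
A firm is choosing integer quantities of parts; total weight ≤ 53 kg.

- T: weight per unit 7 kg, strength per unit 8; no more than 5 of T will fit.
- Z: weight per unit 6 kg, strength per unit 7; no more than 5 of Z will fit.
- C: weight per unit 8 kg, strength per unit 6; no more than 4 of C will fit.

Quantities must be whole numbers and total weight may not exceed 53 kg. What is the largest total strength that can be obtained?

Z has the best ratio (7/6); taking only Z gives at most 5×7 = 35 (stopped by the supply cap of 5).
Mixing does better — 5×T and 3×Z: weight 53 ≤ 53, strength 5·8 + 3·7 = 61.

61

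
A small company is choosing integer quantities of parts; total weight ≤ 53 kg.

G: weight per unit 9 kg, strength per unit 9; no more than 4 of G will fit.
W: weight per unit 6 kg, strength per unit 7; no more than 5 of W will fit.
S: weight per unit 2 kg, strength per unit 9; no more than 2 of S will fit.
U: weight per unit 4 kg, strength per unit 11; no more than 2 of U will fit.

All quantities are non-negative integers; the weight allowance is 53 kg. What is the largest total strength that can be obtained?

84

Take 1×G, 5×W, 2×S, and 2×U: weight 51 ≤ 53, strength 1·9 + 5·7 + 2·9 + 2·11 = 84.
S has the best ratio (9/2) and is taken to its limit of 2; remaining capacity is filled optimally with the others.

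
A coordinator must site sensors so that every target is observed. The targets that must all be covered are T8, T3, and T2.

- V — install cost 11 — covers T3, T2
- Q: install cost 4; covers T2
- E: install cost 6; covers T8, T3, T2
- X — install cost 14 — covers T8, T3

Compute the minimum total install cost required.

6

E alone covers T8, T3, T2 — every target.
Total install cost: 6.
No cover costs less than 6.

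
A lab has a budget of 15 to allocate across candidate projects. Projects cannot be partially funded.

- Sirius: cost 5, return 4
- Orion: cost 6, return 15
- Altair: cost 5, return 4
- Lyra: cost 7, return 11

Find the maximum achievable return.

This is an integer program with binary decision variables.
Take Orion and Lyra: cost 6 + 7 = 13 ≤ 15, return 15 + 11 = 26.
No other feasible combination does better.

26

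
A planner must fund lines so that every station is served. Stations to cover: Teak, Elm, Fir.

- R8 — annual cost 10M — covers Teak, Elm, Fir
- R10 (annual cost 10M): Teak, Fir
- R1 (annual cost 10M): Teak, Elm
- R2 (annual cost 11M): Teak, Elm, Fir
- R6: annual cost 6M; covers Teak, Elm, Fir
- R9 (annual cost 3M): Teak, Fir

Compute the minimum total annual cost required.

The greedy cost-per-new-station heuristic would pick R9 and R6 for 9, but a cheaper cover exists.
R6 alone covers Teak, Elm, Fir — every station.
Total annual cost: 6.
No cover costs less than 6.

6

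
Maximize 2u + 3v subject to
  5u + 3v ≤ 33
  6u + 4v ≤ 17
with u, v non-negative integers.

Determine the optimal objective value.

(u,v)=(0,4) is feasible, giving 12.
(u,v)=(0,3) is feasible, giving 9.
The best lattice point is (0,4), giving 12.

12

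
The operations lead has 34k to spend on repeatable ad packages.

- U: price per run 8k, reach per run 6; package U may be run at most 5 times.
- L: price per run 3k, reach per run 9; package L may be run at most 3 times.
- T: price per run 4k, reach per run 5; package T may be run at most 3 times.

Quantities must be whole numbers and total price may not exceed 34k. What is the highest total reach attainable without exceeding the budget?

L has the best ratio (9/3); taking only L gives at most 3×9 = 27 (stopped by the supply cap of 3).
Mixing does better — 2×U, 3×L, and 2×T: price 33 ≤ 34, reach 2·6 + 3·9 + 2·5 = 49.

49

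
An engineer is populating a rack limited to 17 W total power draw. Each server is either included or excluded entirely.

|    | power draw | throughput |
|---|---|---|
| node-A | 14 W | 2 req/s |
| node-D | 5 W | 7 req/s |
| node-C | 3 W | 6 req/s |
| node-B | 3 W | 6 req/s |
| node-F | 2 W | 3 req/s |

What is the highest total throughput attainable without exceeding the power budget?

Allowing fractional choices, the relaxed optimum would be about 22.6, but servers are indivisible.
node-D + node-C + node-B + node-F: power draw 5 + 3 + 3 + 2 = 13 ≤ 17, throughput 7 + 6 + 6 + 3 = 22.
node-D + node-C + node-B: power draw 5 + 3 + 3 = 11 ≤ 17, throughput 7 + 6 + 6 = 19.
Best is node-D, node-C, node-B, and node-F with total throughput 22.

22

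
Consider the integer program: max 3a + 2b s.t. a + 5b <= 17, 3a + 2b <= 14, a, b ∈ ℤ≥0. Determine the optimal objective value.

(a,b)=(4,1): 1·4+5·1=9≤17, 3·4+2·1=14≤14, objective 14.
(a,b)=(3,2): 1·3+5·2=13≤17, 3·3+2·2=13≤14, objective 13.
(a,b)=(4,0): 1·4+5·0=4≤17, 3·4+2·0=12≤14, objective 12.
No feasible integer point exceeds 14.

14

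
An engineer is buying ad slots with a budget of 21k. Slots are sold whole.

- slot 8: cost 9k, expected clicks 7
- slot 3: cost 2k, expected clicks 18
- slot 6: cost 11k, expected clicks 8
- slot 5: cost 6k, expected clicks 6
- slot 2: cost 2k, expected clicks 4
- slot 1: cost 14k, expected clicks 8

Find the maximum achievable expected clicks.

36

Allowing fractional choices, the relaxed optimum would be about 36.5, but ad slots are indivisible.
slot 3 + slot 6 + slot 5 + slot 2: cost 2 + 11 + 6 + 2 = 21 ≤ 21, expected clicks 18 + 8 + 6 + 4 = 36.
slot 8 + slot 3 + slot 5 + slot 2: cost 9 + 2 + 6 + 2 = 19 ≤ 21, expected clicks 7 + 18 + 6 + 4 = 35.
Best is slot 3, slot 6, slot 5, and slot 2 with total expected clicks 36.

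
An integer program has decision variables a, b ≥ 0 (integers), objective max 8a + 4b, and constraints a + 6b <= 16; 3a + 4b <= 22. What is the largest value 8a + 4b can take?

56

Relaxing integrality, the LP optimum is 58.67 at (a,b) = (7.33, 0), which is not an integer point.
(a,b)=(7,0) is feasible, giving 56.
(a,b)=(6,1) is feasible, giving 52.
(a,b)=(6,0) is feasible, giving 48.
No feasible integer point exceeds 56.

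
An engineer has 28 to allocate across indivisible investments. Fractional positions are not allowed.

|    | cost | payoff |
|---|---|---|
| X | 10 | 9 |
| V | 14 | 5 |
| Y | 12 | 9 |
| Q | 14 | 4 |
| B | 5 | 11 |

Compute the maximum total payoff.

29

Treat it as a binary knapsack problem.
Take X, Y, and B: cost 10 + 12 + 5 = 27 ≤ 28, payoff 9 + 9 + 11 = 29.
No other feasible combination does better.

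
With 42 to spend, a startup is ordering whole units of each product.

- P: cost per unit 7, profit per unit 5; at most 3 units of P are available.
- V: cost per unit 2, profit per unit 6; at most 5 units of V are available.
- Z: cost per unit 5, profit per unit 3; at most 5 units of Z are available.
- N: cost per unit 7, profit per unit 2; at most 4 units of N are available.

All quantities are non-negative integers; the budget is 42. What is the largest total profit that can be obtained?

3×P, 5×V, and 2×Z: cost 41 ≤ 42, profit 3·5 + 5·6 + 2·3 = 51.
1×P, 5×V, and 5×Z: cost 42 ≤ 42, profit 1·5 + 5·6 + 5·3 = 50.
Best is 51.

51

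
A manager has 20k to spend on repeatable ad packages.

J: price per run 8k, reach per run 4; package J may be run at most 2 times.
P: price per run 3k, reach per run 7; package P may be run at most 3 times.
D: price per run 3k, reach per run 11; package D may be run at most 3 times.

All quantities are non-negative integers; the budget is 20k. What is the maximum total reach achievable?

Take 3×P and 3×D: price 18 ≤ 20, reach 3·7 + 3·11 = 54.
D has the best ratio (11/3) and is taken to its limit of 3; remaining capacity is filled optimally with the others.

54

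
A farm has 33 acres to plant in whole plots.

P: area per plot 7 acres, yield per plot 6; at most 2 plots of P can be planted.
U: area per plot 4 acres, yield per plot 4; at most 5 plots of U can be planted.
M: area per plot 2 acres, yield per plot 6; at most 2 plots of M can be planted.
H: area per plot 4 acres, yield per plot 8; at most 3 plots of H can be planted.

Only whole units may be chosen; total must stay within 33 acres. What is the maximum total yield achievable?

Take 4×U, 2×M, and 3×H: area 32 ≤ 33, yield 4·4 + 2·6 + 3·8 = 52.
M has the best ratio (6/2) and is taken to its limit of 2; remaining capacity is filled optimally with the others.

52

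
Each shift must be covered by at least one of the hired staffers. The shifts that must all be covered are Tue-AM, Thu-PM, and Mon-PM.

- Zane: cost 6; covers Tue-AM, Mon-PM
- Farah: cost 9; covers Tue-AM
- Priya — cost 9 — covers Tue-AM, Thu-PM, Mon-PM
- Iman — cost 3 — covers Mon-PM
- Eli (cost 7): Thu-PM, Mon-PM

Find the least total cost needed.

This is an integer covering problem.
The greedy cost-per-new-shift heuristic would pick Zane and Eli for 13, but a cheaper cover exists.
Priya alone covers Tue-AM, Thu-PM, Mon-PM — every shift.
Total cost: 9.
No cover costs less than 9.

9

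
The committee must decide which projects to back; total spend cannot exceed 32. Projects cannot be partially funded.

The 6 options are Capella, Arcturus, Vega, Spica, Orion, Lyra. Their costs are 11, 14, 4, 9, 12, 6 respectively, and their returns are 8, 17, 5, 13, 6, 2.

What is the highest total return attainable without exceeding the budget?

35

Treat it as a binary knapsack problem.
Take Arcturus, Vega, and Spica: cost 14 + 4 + 9 = 27 ≤ 32, return 17 + 5 + 13 = 35.
No other feasible combination does better.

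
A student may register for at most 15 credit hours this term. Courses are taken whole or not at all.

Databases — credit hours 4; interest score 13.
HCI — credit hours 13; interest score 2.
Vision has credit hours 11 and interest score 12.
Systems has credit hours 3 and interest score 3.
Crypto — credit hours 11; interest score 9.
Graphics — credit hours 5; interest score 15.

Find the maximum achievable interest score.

Treat it as a binary knapsack problem.
Databases + Graphics: credit hours 4 + 5 = 9 ≤ 15, interest score 13 + 15 = 28.
Databases + Systems + Graphics: credit hours 4 + 3 + 5 = 12 ≤ 15, interest score 13 + 3 + 15 = 31.
Best is Databases, Systems, and Graphics with total interest score 31.

31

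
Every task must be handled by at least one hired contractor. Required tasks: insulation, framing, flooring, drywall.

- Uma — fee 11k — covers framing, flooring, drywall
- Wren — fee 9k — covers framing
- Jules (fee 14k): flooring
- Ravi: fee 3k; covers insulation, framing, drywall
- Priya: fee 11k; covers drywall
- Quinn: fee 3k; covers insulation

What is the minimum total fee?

Choose Uma and Ravi: together they cover insulation, framing, flooring, drywall — every task.
Total fee: 11 + 3 = 14.
No cover costs less than 14.

14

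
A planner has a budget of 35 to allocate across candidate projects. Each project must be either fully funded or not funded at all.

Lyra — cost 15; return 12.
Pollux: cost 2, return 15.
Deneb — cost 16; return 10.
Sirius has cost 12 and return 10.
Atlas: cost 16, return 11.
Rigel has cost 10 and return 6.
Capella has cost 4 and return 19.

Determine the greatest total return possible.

This is an integer program with binary decision variables.
Take Lyra, Pollux, Sirius, and Capella: cost 15 + 2 + 12 + 4 = 33 ≤ 35, return 12 + 15 + 10 + 19 = 56.
No other feasible combination does better.

56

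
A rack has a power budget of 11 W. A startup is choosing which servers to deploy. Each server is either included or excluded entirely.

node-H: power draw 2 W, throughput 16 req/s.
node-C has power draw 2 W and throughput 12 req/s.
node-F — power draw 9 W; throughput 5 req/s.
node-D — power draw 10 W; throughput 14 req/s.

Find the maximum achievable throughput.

28

This is an integer program with binary decision variables.
Take node-H and node-C: power draw 2 + 2 = 4 ≤ 11, throughput 16 + 12 = 28.
No other feasible combination does better.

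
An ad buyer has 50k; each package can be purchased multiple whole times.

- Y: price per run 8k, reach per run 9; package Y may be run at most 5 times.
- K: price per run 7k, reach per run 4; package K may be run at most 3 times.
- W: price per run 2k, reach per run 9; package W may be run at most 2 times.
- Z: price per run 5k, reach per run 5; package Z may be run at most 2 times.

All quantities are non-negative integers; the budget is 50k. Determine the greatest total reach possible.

This is a bounded integer knapsack.
Take 5×Y, 2×W, and 1×Z: price 49 ≤ 50, reach 5·9 + 2·9 + 1·5 = 68.
W has the best ratio (9/2) and is taken to its limit of 2; remaining capacity is filled optimally with the others.

68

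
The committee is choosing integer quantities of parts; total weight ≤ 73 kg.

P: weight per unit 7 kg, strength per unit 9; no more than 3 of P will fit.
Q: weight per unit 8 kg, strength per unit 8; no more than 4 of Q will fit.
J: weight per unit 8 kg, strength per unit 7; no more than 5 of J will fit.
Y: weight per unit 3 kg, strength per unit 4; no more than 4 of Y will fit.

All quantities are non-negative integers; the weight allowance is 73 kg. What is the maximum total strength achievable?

3×P, 3×Q, 2×J, and 4×Y: weight 73 ≤ 73, strength 3·9 + 3·8 + 2·7 + 4·4 = 81.
3×P, 4×Q, 1×J, and 4×Y: weight 73 ≤ 73, strength 3·9 + 4·8 + 1·7 + 4·4 = 82.
Best is 82.

82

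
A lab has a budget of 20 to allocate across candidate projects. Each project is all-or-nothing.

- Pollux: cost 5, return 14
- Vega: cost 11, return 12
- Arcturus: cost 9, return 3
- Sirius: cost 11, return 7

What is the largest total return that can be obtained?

26

Take Pollux and Vega: cost 5 + 11 = 16 ≤ 20, return 14 + 12 = 26.
No other feasible combination does better.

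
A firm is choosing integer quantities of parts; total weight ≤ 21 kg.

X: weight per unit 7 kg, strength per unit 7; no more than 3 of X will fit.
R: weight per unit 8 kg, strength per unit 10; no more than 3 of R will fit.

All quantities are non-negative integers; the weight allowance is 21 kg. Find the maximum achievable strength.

2×R: weight 16 ≤ 21, strength 2·10 = 20.
3×X: weight 21 ≤ 21, strength 3·7 = 21.
Best is 21.

21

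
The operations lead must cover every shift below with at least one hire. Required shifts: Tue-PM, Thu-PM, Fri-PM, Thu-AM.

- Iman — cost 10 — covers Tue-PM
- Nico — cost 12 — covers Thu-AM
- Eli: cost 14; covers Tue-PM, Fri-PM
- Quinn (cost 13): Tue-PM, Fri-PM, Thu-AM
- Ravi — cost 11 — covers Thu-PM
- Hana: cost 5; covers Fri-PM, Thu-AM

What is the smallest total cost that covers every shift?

This is a weighted set-cover instance.
Choose Quinn and Ravi: together they cover Tue-PM, Thu-PM, Fri-PM, Thu-AM — every shift.
Total cost: 13 + 11 = 24.

24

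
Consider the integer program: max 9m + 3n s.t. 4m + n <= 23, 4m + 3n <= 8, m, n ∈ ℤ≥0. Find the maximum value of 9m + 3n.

18

(m,n)=(2,0) is feasible, giving 18.
(m,n)=(1,1) is feasible, giving 12.
The best lattice point is (2,0), giving 18.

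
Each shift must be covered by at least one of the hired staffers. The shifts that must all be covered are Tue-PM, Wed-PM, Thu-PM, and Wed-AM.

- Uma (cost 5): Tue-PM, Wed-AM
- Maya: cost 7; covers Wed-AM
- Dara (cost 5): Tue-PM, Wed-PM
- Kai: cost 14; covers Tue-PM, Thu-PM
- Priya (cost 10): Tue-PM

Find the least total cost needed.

Choose Uma, Dara, and Kai: together they cover Tue-PM, Wed-PM, Thu-PM, Wed-AM — every shift.
Total cost: 5 + 5 + 14 = 24.
No cover costs less than 24.

24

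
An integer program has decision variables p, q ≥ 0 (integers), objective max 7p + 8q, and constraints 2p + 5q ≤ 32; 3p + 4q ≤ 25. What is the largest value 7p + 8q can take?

57

The continuous relaxation peaks at (8.33, 0) with value 58.33; rounding to a feasible lattice point costs some objective.
(p,q)=(7,1) is feasible, giving 57.
(p,q)=(8,0) is feasible, giving 56.
The best lattice point is (7,1), giving 57.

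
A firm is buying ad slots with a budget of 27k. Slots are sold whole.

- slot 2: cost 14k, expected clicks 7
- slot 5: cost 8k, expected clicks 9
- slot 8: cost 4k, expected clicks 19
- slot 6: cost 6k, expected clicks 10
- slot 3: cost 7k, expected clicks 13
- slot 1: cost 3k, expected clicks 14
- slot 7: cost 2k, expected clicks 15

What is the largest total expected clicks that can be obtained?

slot 8 + slot 6 + slot 3 + slot 1 + slot 7: cost 4 + 6 + 7 + 3 + 2 = 22 ≤ 27, expected clicks 19 + 10 + 13 + 14 + 15 = 71.
slot 5 + slot 8 + slot 6 + slot 1 + slot 7: cost 8 + 4 + 6 + 3 + 2 = 23 ≤ 27, expected clicks 9 + 19 + 10 + 14 + 15 = 67.
slot 5 + slot 8 + slot 3 + slot 1 + slot 7: cost 8 + 4 + 7 + 3 + 2 = 24 ≤ 27, expected clicks 9 + 19 + 13 + 14 + 15 = 70.
Best is slot 8, slot 6, slot 3, slot 1, and slot 7 with total expected clicks 71.

71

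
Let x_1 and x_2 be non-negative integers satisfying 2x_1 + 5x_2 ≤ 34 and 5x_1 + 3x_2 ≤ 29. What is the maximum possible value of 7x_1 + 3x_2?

38

Relaxing integrality, the LP optimum is 40.60 at (x_1,x_2) = (5.8, 0), which is not an integer point.
(x_1,x_2)=(5,1): 2·5+5·1=15≤34, 5·5+3·1=28≤29, objective 38.
(x_1,x_2)=(5,0): 2·5+5·0=10≤34, 5·5+3·0=25≤29, objective 35.
No feasible integer point exceeds 38.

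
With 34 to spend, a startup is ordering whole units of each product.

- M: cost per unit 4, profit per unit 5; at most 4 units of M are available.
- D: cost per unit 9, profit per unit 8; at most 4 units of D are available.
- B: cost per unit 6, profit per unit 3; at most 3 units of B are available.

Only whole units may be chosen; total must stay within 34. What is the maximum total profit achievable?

36

M has the best ratio (5/4); taking only M gives at most 4×5 = 20 (stopped by the supply cap of 4).
Mixing does better — 4×M and 2×D: cost 34 ≤ 34, profit 4·5 + 2·8 = 36.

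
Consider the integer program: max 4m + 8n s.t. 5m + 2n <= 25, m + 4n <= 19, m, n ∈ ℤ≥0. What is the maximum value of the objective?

44

Relaxing integrality, the LP optimum is 44.89 at (m,n) = (3.44, 3.89), which is not an integer point.
(m,n)=(3,4): 5·3+2·4=23≤25, 1·3+4·4=19≤19, objective 44.
(m,n)=(2,4): 5·2+2·4=18≤25, 1·2+4·4=18≤19, objective 40.
(m,n)=(3,3): 5·3+2·3=21≤25, 1·3+4·3=15≤19, objective 36.
The best lattice point is (3,4), giving 44.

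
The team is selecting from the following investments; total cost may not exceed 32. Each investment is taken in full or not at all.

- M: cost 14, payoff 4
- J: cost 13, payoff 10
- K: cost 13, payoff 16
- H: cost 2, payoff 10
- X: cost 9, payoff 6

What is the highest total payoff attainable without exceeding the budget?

36

Take J, K, and H: cost 13 + 13 + 2 = 28 ≤ 32, payoff 10 + 16 + 10 = 36.
No other feasible combination does better.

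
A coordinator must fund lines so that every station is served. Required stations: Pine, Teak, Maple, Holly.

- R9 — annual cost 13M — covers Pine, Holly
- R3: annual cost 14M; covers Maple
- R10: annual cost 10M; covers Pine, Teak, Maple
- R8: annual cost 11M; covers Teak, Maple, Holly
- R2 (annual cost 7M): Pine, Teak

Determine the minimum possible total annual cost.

This is an integer covering problem.
The greedy cost-per-new-station heuristic would pick R10 and R8 for 21, but a cheaper cover exists.
Choose R8 and R2: together they cover Pine, Teak, Maple, Holly — every station.
Total annual cost: 11 + 7 = 18.
No cover costs less than 18.

18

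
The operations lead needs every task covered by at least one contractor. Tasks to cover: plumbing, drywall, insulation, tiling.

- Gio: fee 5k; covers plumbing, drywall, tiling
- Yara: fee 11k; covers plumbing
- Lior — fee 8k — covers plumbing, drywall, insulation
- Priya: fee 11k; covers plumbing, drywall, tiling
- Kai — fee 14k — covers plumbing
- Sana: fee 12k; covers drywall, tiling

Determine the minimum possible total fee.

Choose Gio and Lior: together they cover plumbing, drywall, insulation, tiling — every task.
Total fee: 5 + 8 = 13.
No cover costs less than 13.

13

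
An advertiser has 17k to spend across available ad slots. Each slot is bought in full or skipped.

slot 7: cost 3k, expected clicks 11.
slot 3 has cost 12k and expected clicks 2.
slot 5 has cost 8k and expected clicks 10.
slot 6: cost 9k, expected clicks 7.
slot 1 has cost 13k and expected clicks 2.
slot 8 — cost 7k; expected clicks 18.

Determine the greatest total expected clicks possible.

29

Take slot 7 and slot 8: cost 3 + 7 = 10 ≤ 17, expected clicks 11 + 18 = 29.
No other feasible combination does better.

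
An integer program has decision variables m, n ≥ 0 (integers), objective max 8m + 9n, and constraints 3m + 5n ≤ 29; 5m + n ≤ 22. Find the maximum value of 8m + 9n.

Relaxing integrality, the LP optimum is 61.77 at (m,n) = (3.68, 3.59), which is not an integer point.
(m,n)=(3,4): 3·3+5·4=29≤29, 5·3+1·4=19≤22, objective 60.
(m,n)=(2,4): 3·2+5·4=26≤29, 5·2+1·4=14≤22, objective 52.
(m,n)=(3,3): 3·3+5·3=24≤29, 5·3+1·3=18≤22, objective 51.
(m,n)=(4,2): 3·4+5·2=22≤29, 5·4+1·2=22≤22, objective 50.
The best lattice point is (3,4), giving 60.

60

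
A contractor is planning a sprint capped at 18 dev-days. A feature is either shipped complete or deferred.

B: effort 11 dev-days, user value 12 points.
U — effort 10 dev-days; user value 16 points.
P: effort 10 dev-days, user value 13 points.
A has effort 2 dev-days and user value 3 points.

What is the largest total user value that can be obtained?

19

Take U and A: effort 10 + 2 = 12 ≤ 18, user value 16 + 3 = 19.
No other feasible combination does better.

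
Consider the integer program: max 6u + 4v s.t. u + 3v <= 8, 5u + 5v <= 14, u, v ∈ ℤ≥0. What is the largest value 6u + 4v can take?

12

(u,v)=(2,0) is feasible, giving 12.
(u,v)=(1,1) is feasible, giving 10.
(u,v)=(1,0) is feasible, giving 6.
Maximum is 12 at (u,v)=(2,0).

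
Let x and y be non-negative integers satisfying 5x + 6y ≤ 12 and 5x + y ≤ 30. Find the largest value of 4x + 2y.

8

The continuous relaxation peaks at (2.4, 0) with value 9.60; rounding to a feasible lattice point costs some objective.
(x,y)=(2,0): 5·2+6·0=10≤12, 5·2+1·0=10≤30, objective 8.
(x,y)=(1,1): 5·1+6·1=11≤12, 5·1+1·1=6≤30, objective 6.
(x,y)=(1,0): 5·1+6·0=5≤12, 5·1+1·0=5≤30, objective 4.
Maximum is 8 at (x,y)=(2,0).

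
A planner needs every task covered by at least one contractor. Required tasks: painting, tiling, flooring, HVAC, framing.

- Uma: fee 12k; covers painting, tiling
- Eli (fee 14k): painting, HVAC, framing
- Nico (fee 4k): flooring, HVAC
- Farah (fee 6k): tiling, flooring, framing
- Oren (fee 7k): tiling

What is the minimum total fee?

20

This is an integer covering problem.
The greedy cost-per-new-task heuristic would pick Nico, Farah, and Uma for 22, but a cheaper cover exists.
Choose Eli and Farah: together they cover painting, tiling, flooring, HVAC, framing — every task.
Total fee: 14 + 6 = 20.
No cover costs less than 20.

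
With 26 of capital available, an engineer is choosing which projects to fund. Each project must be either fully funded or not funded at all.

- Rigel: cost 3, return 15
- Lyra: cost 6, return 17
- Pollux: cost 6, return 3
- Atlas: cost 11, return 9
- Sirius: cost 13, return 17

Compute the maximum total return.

This is an integer program with binary decision variables.
Rigel + Lyra + Atlas: cost 3 + 6 + 11 = 20 ≤ 26, return 15 + 17 + 9 = 41.
Rigel + Lyra + Pollux + Atlas: cost 3 + 6 + 6 + 11 = 26 ≤ 26, return 15 + 17 + 3 + 9 = 44.
Rigel + Lyra + Sirius: cost 3 + 6 + 13 = 22 ≤ 26, return 15 + 17 + 17 = 49.
Best is Rigel, Lyra, and Sirius with total return 49.

49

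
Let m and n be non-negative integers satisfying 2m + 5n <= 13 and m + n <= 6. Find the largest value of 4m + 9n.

(m,n)=(4,1) is feasible, giving 25.
(m,n)=(6,0) is feasible, giving 24.
(m,n)=(3,1) is feasible, giving 21.
(m,n)=(5,0) is feasible, giving 20.
Maximum is 25 at (m,n)=(4,1).

25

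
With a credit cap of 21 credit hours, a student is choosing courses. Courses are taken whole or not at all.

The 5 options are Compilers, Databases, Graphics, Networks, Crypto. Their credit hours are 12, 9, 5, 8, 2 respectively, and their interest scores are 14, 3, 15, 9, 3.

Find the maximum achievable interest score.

32

This is an integer program with binary decision variables.
Compilers + Graphics + Crypto: credit hours 12 + 5 + 2 = 19 ≤ 21, interest score 14 + 15 + 3 = 32.
Compilers + Graphics: credit hours 12 + 5 = 17 ≤ 21, interest score 14 + 15 = 29.
Graphics + Networks + Crypto: credit hours 5 + 8 + 2 = 15 ≤ 21, interest score 15 + 9 + 3 = 27.
Best is Compilers, Graphics, and Crypto with total interest score 32.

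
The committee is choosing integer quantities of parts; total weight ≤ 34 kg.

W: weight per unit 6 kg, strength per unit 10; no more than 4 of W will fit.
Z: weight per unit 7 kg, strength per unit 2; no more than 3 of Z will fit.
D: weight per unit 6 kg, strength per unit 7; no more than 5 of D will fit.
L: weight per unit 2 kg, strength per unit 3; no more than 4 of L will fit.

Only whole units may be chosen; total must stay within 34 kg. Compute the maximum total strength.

53

This is a bounded integer knapsack.
Take 4×W, 1×D, and 2×L: weight 34 ≤ 34, strength 4·10 + 1·7 + 2·3 = 53.
W has the best ratio (10/6) and is taken to its limit of 4; remaining capacity is filled optimally with the others.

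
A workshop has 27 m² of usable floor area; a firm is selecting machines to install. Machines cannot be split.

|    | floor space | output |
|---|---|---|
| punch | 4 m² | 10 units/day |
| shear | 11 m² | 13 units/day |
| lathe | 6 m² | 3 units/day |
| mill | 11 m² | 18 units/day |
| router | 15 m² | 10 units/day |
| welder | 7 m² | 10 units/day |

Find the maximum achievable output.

41

Allowing fractional choices, the relaxed optimum would be about 43.9, but machines are indivisible.
punch + mill + welder: floor space 4 + 11 + 7 = 22 ≤ 27, output 10 + 18 + 10 = 38.
punch + shear + mill: floor space 4 + 11 + 11 = 26 ≤ 27, output 10 + 13 + 18 = 41.
Best is punch, shear, and mill with total output 41.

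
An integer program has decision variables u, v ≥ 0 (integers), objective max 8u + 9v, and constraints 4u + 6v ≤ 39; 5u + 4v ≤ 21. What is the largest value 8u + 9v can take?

45

Relaxing integrality, the LP optimum is 47.25 at (u,v) = (0, 5.25), which is not an integer point.
(u,v)=(0,5): 4·0+6·5=30≤39, 5·0+4·5=20≤21, objective 45.
(u,v)=(1,4): 4·1+6·4=28≤39, 5·1+4·4=21≤21, objective 44.
(u,v)=(0,4): 4·0+6·4=24≤39, 5·0+4·4=16≤21, objective 36.
No feasible integer point exceeds 45.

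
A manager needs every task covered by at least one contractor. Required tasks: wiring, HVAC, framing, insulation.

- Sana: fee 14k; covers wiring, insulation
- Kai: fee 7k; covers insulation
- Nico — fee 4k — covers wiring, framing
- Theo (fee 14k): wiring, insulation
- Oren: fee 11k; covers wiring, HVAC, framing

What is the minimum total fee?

This is an integer covering problem.
Choose Kai and Oren: together they cover wiring, HVAC, framing, insulation — every task.
Total fee: 7 + 11 = 18.

18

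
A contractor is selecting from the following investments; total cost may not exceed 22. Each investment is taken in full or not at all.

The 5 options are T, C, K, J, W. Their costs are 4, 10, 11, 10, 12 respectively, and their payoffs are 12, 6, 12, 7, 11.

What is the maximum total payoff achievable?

24

Allowing fractional choices, the relaxed optimum would be about 30.4, but investments are indivisible.
T + K: cost 4 + 11 = 15 ≤ 22, payoff 12 + 12 = 24.
T + W: cost 4 + 12 = 16 ≤ 22, payoff 12 + 11 = 23.
Best is T and K with total payoff 24.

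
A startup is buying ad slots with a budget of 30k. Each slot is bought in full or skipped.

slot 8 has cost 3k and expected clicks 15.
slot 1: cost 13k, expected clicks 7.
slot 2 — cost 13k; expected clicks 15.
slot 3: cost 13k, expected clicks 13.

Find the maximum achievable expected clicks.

This is an integer program with binary decision variables.
Allowing fractional choices, the relaxed optimum would be about 43.5, but ad slots are indivisible.
slot 8 + slot 1 + slot 3: cost 3 + 13 + 13 = 29 ≤ 30, expected clicks 15 + 7 + 13 = 35.
slot 8 + slot 2 + slot 3: cost 3 + 13 + 13 = 29 ≤ 30, expected clicks 15 + 15 + 13 = 43.
slot 8 + slot 1 + slot 2: cost 3 + 13 + 13 = 29 ≤ 30, expected clicks 15 + 7 + 15 = 37.
Best is slot 8, slot 2, and slot 3 with total expected clicks 43.

43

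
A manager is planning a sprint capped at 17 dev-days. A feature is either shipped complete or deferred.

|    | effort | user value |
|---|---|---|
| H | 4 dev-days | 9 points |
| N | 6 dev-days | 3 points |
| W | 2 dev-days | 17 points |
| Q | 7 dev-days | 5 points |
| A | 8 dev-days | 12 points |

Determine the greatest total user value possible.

38

Take H, W, and A: effort 4 + 2 + 8 = 14 ≤ 17, user value 9 + 17 + 12 = 38.
No other feasible combination does better.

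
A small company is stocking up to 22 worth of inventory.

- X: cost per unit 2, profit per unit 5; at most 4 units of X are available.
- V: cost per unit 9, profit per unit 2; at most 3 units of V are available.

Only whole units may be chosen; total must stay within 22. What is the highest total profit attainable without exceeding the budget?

This is a bounded integer knapsack.
Take 4×X and 1×V: cost 17 ≤ 22, profit 4·5 + 1·2 = 22.
X has the best ratio (5/2) and is taken to its limit of 4; remaining capacity is filled optimally with the others.

22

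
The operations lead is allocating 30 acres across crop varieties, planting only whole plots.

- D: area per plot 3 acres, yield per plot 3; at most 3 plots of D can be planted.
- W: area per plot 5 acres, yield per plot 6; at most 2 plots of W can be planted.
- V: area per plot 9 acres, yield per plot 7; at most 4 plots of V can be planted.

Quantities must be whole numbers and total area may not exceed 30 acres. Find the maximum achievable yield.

2×W and 2×V: area 28 ≤ 30, yield 2·6 + 2·7 = 26.
3×D, 2×W, and 1×V: area 28 ≤ 30, yield 3·3 + 2·6 + 1·7 = 28.
Best is 28.

28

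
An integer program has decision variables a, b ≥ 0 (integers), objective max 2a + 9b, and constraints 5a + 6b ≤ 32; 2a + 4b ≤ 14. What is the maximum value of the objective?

(a,b)=(1,3): 5·1+6·3=23≤32, 2·1+4·3=14≤14, objective 29.
(a,b)=(0,3): 5·0+6·3=18≤32, 2·0+4·3=12≤14, objective 27.
(a,b)=(2,2): 5·2+6·2=22≤32, 2·2+4·2=12≤14, objective 22.
No feasible integer point exceeds 29.

29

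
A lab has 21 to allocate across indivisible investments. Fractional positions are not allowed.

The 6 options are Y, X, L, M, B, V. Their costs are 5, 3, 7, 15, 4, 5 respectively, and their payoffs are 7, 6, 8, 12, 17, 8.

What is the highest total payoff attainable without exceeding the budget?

This is a 0-1 knapsack instance.
Allowing fractional choices, the relaxed optimum would be about 42.6, but investments are indivisible.
X + L + B + V: cost 3 + 7 + 4 + 5 = 19 ≤ 21, payoff 6 + 8 + 17 + 8 = 39.
Y + L + B + V: cost 5 + 7 + 4 + 5 = 21 ≤ 21, payoff 7 + 8 + 17 + 8 = 40.
Y + X + B + V: cost 5 + 3 + 4 + 5 = 17 ≤ 21, payoff 7 + 6 + 17 + 8 = 38.
Best is Y, L, B, and V with total payoff 40.

40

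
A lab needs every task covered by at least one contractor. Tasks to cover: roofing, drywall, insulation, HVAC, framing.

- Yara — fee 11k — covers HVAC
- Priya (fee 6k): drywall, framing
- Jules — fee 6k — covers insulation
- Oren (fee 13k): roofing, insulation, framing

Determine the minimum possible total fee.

30

The greedy cost-per-new-task heuristic would pick Priya, Jules, Yara, and Oren for 36, but a cheaper cover exists.
Choose Yara, Priya, and Oren: together they cover roofing, drywall, insulation, HVAC, framing — every task.
Total fee: 11 + 6 + 13 = 30.
No cover costs less than 30.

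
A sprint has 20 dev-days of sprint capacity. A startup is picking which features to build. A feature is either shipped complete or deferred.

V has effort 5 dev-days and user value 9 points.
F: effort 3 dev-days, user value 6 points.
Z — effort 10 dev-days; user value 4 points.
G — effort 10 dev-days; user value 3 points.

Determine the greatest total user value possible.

19

V + F + G: effort 5 + 3 + 10 = 18 ≤ 20, user value 9 + 6 + 3 = 18.
V + F + Z: effort 5 + 3 + 10 = 18 ≤ 20, user value 9 + 6 + 4 = 19.
V + F: effort 5 + 3 = 8 ≤ 20, user value 9 + 6 = 15.
Best is V, F, and Z with total user value 19.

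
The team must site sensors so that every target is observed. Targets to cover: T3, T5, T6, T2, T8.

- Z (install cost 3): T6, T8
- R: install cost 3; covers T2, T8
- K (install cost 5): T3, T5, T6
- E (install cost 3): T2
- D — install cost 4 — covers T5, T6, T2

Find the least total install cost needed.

The greedy cost-per-new-target heuristic would pick D, Z, and K for 12, but a cheaper cover exists.
Choose R and K: together they cover T3, T5, T6, T2, T8 — every target.
Total install cost: 3 + 5 = 8.
No cover costs less than 8.

8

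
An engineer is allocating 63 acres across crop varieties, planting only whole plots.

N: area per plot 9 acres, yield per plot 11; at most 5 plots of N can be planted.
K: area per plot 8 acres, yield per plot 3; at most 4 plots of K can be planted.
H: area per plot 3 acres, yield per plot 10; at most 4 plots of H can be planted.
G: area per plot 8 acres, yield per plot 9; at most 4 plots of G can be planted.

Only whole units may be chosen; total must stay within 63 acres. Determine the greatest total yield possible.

This is a bounded integer knapsack.
3×N, 4×H, and 3×G: area 63 ≤ 63, yield 3·11 + 4·10 + 3·9 = 100.
2×N, 4×H, and 4×G: area 62 ≤ 63, yield 2·11 + 4·10 + 4·9 = 98.
Best is 100.

100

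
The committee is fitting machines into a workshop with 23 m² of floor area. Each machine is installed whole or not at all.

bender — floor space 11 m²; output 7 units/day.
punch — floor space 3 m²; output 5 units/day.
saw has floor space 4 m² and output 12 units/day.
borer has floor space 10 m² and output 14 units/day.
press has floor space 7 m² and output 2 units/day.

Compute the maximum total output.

Treat it as a binary knapsack problem.
Take punch, saw, and borer: floor space 3 + 4 + 10 = 17 ≤ 23, output 5 + 12 + 14 = 31.
No other feasible combination does better.

31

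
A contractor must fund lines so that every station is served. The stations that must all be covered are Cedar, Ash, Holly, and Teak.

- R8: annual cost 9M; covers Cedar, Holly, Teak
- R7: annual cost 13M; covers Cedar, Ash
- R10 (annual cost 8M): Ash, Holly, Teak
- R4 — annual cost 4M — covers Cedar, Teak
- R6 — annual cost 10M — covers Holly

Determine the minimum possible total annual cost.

Choose R10 and R4: together they cover Cedar, Ash, Holly, Teak — every station.
Total annual cost: 8 + 4 = 12.

12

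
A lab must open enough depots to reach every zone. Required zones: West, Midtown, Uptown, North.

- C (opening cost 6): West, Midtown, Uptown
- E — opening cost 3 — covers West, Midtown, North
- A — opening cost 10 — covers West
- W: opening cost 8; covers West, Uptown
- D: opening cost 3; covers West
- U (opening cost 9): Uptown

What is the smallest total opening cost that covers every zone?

Choose C and E: together they cover West, Midtown, Uptown, North — every zone.
Total opening cost: 6 + 3 = 9.
No cover costs less than 9.

9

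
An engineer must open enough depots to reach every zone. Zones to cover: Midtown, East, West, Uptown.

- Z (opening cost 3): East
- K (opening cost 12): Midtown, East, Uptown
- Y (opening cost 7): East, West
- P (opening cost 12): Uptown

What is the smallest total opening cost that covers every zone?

This is an integer covering problem.
The greedy cost-per-new-zone heuristic would pick Z, K, and Y for 22, but a cheaper cover exists.
Choose K and Y: together they cover Midtown, East, West, Uptown — every zone.
Total opening cost: 12 + 7 = 19.
No cover costs less than 19.

19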